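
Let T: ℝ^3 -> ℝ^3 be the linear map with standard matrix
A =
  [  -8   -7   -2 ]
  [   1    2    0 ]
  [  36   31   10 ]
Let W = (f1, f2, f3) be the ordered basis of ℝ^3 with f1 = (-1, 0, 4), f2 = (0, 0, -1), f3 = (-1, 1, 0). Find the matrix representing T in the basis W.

[[1, -2, -2], [0, 2, -3], [-1, 0, 1]]

Let P have columns f1, ..., f3. Then [T]_W = P^(-1) A P.
Here det P = -1, so P^(-1) is integer; computing A P first and then P^(-1)(A P) gives [[1, -2, -2], [0, 2, -3], [-1, 0, 1]].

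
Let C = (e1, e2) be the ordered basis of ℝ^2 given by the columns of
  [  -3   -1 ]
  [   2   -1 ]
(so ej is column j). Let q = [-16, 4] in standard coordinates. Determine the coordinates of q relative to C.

Write q = c_1 e1 + c_2 e2 and solve for the c_i.
System: -3c_1 - c_2 = -16, 2c_1 - c_2 = 4; solving gives c_1 = 4, c_2 = 4.
Check: 4e1 + 4e2 = [-16, 4].

[4, 4]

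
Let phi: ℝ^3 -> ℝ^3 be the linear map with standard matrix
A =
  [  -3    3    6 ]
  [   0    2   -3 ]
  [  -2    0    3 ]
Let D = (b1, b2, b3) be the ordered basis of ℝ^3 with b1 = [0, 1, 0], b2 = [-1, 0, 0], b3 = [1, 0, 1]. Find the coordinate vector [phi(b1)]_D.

Compute phi(b1) = A b1 = [3, 2, 0] in standard coordinates.
Then write this in D-coordinates: solve for y in y_1 b1 + ... + y_3 b3 = [3, 2, 0].
This gives y = [2, -3, 0], which is column 1 of [phi]_D.

[2, -3, 0]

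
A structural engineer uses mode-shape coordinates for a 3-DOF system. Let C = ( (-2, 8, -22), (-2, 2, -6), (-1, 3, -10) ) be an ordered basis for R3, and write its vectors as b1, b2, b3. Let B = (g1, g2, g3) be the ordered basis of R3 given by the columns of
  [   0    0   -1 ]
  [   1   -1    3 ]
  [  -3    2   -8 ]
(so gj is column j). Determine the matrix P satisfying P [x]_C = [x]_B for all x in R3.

[[2, -2, 2], [0, 2, 2], [2, 2, 1]]

Let M have columns bj and N have columns gj. Then for every x, N [x]_B = x = M [x]_C, so P = N^(-1) M.
Since det N = 1, N^(-1) has integer entries; multiplying gives P = [[2, -2, 2], [0, 2, 2], [2, 2, 1]].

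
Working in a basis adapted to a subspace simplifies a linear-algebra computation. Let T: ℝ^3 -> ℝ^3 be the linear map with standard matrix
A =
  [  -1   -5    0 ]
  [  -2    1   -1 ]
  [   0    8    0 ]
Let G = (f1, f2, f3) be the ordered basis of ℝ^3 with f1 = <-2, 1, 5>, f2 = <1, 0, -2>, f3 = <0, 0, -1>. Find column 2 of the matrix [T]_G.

<0, -1, 2>

Column 2 of [T]_G is the G-coordinate vector of T(f2).
In standard coordinates T(f2) = A f2 = <-1, 0, 0>.
Converting to G: <-1, 0, 0> = 0·f1 - f2 + 2f3, so the coordinate vector is <0, -1, 2>.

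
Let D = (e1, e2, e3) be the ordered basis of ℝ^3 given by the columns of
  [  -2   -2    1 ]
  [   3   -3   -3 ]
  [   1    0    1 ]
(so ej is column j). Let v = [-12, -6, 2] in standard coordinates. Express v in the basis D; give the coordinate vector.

[2, 4, 0]

Write v = c_1 e1 + ... + c_3 e3 and solve for the c_i.
Row-reducing the augmented matrix [M | v] gives c = (2, 4, 0).
Check: 2e1 + 4e2 + 0·e3 = [-12, -6, 2].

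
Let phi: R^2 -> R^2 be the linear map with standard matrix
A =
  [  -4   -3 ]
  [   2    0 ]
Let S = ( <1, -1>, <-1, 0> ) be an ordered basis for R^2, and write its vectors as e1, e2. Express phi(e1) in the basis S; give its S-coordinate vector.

<-2, -1>

Compute phi(e1) = A e1 = <-1, 2> in standard coordinates.
Then write this in S-coordinates: solve for y in y_1 e1 + y_2 e2 = <-1, 2>.
This gives y = <-2, -1>, which is column 1 of [phi]_S.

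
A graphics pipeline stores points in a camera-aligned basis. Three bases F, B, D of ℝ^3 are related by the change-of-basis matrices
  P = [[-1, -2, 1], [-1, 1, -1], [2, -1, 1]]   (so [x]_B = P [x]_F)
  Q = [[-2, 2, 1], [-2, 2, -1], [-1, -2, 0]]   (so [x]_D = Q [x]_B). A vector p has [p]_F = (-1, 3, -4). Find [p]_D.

Apply P to get B-coordinates (-9, 8, -9), then Q to get D-coordinates.
The result is [p]_D = (25, 43, -7).

(25, 43, -7)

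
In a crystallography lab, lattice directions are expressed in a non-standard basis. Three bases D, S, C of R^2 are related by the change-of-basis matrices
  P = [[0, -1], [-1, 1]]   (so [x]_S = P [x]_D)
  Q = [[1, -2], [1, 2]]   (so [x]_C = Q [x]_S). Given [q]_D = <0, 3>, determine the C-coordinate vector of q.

Composing the changes, [q]_C = Q P [q]_D.
Q P = [[2, -3], [-2, 1]]; applying this to <0, 3> gives <-9, 3>.

<-9, 3>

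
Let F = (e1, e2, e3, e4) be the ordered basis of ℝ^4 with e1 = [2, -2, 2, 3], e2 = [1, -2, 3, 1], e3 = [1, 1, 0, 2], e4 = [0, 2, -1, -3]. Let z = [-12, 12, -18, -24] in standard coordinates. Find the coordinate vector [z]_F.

Write z = c_1 e1 + ... + c_4 e4 and solve for the c_i.
Solving this 4x4 system gives c = (-2, -4, -4, 2).
Check: -2e1 - 4e2 - 4e3 + 2e4 = [-12, 12, -18, -24].

[-2, -4, -4, 2]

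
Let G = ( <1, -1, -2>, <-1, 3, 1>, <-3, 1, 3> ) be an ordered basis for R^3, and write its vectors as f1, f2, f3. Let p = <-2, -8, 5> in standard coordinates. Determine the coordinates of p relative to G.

Write p = c_1 f1 + ... + c_3 f3 and solve for the c_i.
Solving this 3x3 system gives c = (-3, -4, 1).
Check: -3f1 - 4f2 + f3 = <-2, -8, 5>.

<-3, -4, 1>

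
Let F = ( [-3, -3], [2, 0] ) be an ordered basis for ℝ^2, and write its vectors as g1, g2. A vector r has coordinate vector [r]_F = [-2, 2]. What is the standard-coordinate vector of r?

By definition r = -2g1 + 2g2.
Summing componentwise gives [10, 6].

[10, 6]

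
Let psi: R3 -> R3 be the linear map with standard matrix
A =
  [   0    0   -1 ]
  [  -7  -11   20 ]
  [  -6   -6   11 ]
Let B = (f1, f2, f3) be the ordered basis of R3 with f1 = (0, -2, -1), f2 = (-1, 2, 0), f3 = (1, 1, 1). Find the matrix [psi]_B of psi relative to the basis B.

[[1, 3, 3], [1, -3, 3], [2, -3, 2]]

Let P have columns f1, ..., f3. Then [psi]_B = P^(-1) A P.
Here det P = 1, so P^(-1) is integer; computing A P first and then P^(-1)(A P) gives [[1, 3, 3], [1, -3, 3], [2, -3, 2]].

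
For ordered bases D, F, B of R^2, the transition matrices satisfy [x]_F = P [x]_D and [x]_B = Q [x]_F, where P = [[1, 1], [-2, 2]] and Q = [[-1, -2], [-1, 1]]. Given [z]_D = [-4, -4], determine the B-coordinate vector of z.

Composing the changes, [z]_B = Q P [z]_D.
Q P = [[3, -5], [-3, 1]]; applying this to [-4, -4] gives [8, 8].

[8, 8]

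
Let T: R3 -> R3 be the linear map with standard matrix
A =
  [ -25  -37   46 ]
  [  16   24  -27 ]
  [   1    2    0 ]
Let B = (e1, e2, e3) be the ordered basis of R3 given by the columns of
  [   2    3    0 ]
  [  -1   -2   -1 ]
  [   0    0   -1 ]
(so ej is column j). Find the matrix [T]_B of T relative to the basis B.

The j-th column of [T]_B is [T(ej)]_B.
T(e1) = A e1 = (-13, 8, 0) = -2e1 - 3e2 + 0·e3, so column 1 is (-2, -3, 0).
Repeating for e2, e3 and assembling the columns gives [[-2, 1, -3], [-3, -1, -1], [0, 1, 2]].

[[-2, 1, -3], [-3, -1, -1], [0, 1, 2]]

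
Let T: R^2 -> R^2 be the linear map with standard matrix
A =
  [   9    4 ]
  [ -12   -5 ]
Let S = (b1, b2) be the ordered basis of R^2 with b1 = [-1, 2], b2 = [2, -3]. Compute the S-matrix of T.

[[1, 0], [0, 3]]

Let P have columns b1, b2. Then [T]_S = P^(-1) A P.
Here det P = -1, so P^(-1) is integer; computing A P first and then P^(-1)(A P) gives [[1, 0], [0, 3]].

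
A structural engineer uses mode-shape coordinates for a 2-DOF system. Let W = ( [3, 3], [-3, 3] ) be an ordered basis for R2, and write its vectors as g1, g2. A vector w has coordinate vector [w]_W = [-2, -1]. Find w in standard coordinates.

[-3, -9]

w = M [w]_W, where M has columns g1, g2.
Carrying out the matrix-vector product, w = [-3, -9].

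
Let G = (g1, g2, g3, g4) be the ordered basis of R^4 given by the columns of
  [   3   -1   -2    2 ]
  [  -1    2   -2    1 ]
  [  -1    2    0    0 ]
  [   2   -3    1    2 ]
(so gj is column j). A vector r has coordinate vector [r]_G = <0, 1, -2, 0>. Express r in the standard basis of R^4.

<3, 6, 2, -5>

The coordinates say r = 0·g1 + g2 - 2g3 + 0·g4; adding the scaled basis vectors gives <3, 6, 2, -5>.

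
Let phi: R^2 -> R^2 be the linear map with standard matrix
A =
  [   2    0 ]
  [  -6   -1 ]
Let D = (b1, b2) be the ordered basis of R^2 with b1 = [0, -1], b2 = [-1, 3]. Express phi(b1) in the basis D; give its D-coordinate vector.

Column 1 of [phi]_D is the D-coordinate vector of phi(b1).
In standard coordinates phi(b1) = A b1 = [0, 1].
Converting to D: [0, 1] = -b1 + 0·b2, so the coordinate vector is [-1, 0].

[-1, 0]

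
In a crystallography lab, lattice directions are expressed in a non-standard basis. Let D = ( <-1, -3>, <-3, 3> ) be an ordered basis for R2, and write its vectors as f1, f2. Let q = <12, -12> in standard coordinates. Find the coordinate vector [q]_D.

<0, -4>

Write q = c_1 f1 + c_2 f2 and solve for the c_i.
System: -c_1 - 3c_2 = 12, -3c_1 + 3c_2 = -12; solving gives c_1 = 0, c_2 = -4.
Check: 0·f1 - 4f2 = <12, -12>.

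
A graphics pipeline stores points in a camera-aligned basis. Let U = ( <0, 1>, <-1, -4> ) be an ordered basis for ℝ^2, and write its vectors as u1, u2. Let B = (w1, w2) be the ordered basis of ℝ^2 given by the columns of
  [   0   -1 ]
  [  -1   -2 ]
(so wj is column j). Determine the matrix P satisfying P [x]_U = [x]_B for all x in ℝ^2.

[[-1, 2], [0, 1]]

Column j of P is [uj]_B, since P maps U-coordinates to B-coordinates.
Expressing u1 in B: u1 = -w1 + 0·w2, so column 1 of P is <-1, 0>.
Doing the same for each uj gives P = [[-1, 2], [0, 1]].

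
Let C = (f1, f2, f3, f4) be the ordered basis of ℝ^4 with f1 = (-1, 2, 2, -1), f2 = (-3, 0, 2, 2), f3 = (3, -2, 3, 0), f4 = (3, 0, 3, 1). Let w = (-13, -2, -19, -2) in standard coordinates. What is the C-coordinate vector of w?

Write w = c_1 f1 + ... + c_4 f4 and solve for the c_i.
Solving this 4x4 system gives c = (-2, 0, -1, -4).
Check: -2f1 + 0·f2 - f3 - 4f4 = (-13, -2, -19, -2).

(-2, 0, -1, -4)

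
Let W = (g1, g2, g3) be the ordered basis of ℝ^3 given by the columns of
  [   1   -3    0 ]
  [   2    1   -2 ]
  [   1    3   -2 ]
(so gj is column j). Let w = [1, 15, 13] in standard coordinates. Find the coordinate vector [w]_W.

[4, 1, -3]

[w]_W is the unique c with M c = w, where M has columns g1, ..., g3.
Gaussian elimination on [M | w] yields c = (4, 1, -3).
Check: 4g1 + g2 - 3g3 = [1, 15, 13].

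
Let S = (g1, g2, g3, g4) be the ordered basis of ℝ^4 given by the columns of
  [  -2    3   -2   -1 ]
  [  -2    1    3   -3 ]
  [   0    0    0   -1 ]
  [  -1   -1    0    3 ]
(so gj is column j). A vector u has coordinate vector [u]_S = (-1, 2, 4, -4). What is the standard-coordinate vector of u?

(4, 28, 4, -13)

u = M [u]_S, where M has columns g1, ..., g4.
Carrying out the matrix-vector product, u = (4, 28, 4, -13).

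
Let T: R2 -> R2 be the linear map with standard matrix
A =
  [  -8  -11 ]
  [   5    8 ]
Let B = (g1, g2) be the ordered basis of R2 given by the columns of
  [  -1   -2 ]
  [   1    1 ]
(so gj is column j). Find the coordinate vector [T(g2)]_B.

Column 2 of [T]_B is the B-coordinate vector of T(g2).
In standard coordinates T(g2) = A g2 = (5, -2).
Converting to B: (5, -2) = g1 - 3g2, so the coordinate vector is (1, -3).

(1, -3)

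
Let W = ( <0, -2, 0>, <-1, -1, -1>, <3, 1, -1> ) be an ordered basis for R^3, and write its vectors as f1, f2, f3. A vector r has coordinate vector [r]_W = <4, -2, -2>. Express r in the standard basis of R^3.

<-4, -8, 4>

The coordinates say r = 4f1 - 2f2 - 2f3; adding the scaled basis vectors gives <-4, -8, 4>.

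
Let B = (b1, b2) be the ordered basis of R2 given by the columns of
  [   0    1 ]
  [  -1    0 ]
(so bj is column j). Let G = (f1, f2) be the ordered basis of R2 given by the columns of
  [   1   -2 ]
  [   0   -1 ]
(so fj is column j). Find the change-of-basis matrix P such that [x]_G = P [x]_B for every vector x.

Take x = bj: its B-coordinates are the j-th standard unit vector, so P e_j — column j of P — equals [bj]_G.
b1 = 2f1 + f2, giving column 1 = <2, 1>; repeating for each j gives P = [[2, 1], [1, 0]].

[[2, 1], [1, 0]]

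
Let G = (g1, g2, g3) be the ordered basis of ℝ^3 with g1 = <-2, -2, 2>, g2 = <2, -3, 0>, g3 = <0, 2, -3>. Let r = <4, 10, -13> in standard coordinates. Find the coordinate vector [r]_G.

<-2, 0, 3>

[r]_G is the unique c with M c = r, where M has columns g1, ..., g3.
Solving this 3x3 system gives c = (-2, 0, 3).
Check: -2g1 + 0·g2 + 3g3 = <4, 10, -13>.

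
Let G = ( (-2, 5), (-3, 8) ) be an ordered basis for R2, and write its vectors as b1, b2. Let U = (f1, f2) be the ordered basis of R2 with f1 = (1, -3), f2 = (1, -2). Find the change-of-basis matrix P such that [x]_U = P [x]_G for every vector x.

Let M have columns bj and N have columns fj. Then for every x, N [x]_U = x = M [x]_G, so P = N^(-1) M.
Since det N = 1, N^(-1) has integer entries; multiplying gives P = [[-1, -2], [-1, -1]].

[[-1, -2], [-1, -1]]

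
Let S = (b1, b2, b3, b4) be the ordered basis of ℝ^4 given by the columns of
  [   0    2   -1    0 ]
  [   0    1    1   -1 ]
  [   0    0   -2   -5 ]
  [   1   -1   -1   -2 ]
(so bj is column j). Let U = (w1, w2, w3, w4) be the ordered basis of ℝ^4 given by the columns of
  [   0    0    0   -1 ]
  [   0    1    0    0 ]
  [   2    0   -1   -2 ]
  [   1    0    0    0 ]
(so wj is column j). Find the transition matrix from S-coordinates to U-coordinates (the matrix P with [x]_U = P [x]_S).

Let M have columns bj and N have columns wj. Then for every x, N [x]_U = x = M [x]_S, so P = N^(-1) M.
Since det N = -1, N^(-1) has integer entries; multiplying gives P = [[1, -1, -1, -2], [0, 1, 1, -1], [2, 2, -2, 1], [0, -2, 1, 0]].

[[1, -1, -1, -2], [0, 1, 1, -1], [2, 2, -2, 1], [0, -2, 1, 0]]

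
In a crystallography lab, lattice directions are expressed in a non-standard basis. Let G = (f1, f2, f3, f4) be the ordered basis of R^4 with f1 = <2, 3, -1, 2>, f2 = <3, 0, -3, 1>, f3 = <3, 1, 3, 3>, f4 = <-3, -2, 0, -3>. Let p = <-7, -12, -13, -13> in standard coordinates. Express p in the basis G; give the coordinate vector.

<-2, 3, -2, 2>

We seek scalars with c_1 f1 + ... + c_4 f4 = p; equivalently solve M c = p where the columns of M are f1, ..., f4.
Gaussian elimination on [M | p] yields c = (-2, 3, -2, 2).
Check: -2f1 + 3f2 - 2f3 + 2f4 = <-7, -12, -13, -13>.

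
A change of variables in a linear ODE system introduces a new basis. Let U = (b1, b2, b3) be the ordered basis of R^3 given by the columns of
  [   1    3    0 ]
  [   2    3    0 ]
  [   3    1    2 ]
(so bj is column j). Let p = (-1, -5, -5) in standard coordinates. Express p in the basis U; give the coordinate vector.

(-4, 1, 3)

We seek scalars with c_1 b1 + ... + c_3 b3 = p; equivalently solve M c = p where the columns of M are b1, ..., b3.
Row-reducing the augmented matrix [M | p] gives c = (-4, 1, 3).
Check: -4b1 + b2 + 3b3 = (-1, -5, -5).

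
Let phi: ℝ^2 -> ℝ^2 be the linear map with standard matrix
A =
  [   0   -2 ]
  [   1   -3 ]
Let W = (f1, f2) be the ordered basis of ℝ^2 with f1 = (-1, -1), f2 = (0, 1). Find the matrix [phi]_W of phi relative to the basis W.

[[-2, 2], [0, -1]]

Let P have columns f1, f2. Then [phi]_W = P^(-1) A P.
Here det P = -1, so P^(-1) is integer; computing A P first and then P^(-1)(A P) gives [[-2, 2], [0, -1]].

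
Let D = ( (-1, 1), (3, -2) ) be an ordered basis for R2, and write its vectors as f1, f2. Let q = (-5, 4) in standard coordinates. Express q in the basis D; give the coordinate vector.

[q]_D is the unique c with M c = q, where M has columns f1, f2.
System: -c_1 + 3c_2 = -5, c_1 - 2c_2 = 4; solving gives c_1 = 2, c_2 = -1.
Check: 2f1 - f2 = (-5, 4).

(2, -1)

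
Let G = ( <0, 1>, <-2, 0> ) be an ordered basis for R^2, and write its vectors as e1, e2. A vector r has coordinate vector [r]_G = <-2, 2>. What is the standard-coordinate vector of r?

r = M [r]_G, where M has columns e1, e2.
Carrying out the matrix-vector product, r = <-4, -2>.

<-4, -2>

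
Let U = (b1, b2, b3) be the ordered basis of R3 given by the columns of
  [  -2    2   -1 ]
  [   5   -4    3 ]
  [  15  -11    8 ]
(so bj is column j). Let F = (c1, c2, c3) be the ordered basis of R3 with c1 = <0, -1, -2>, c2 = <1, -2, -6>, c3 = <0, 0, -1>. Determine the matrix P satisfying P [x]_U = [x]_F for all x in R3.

Take x = bj: its U-coordinates are the j-th standard unit vector, so P e_j — column j of P — equals [bj]_F.
b1 = -c1 - 2c2 - c3, giving column 1 = <-1, -2, -1>; repeating for each j gives P = [[-1, 0, -1], [-2, 2, -1], [-1, -1, 0]].

[[-1, 0, -1], [-2, 2, -1], [-1, -1, 0]]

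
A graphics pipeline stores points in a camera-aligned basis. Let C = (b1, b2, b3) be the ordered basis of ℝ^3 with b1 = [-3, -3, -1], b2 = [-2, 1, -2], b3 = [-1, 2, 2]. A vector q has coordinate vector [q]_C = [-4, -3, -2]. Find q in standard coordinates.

[20, 5, 6]

By definition q = -4b1 - 3b2 - 2b3.
Summing componentwise gives [20, 5, 6].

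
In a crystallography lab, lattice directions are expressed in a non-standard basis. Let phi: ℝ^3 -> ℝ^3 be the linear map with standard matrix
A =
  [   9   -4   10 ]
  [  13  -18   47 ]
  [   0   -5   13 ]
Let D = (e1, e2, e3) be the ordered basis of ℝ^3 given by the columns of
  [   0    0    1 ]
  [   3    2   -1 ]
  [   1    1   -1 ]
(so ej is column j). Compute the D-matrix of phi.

With P the matrix whose columns are e1, ..., e3, [phi]_D = P^(-1) A P.
Column by column: phi(e1) = A e1 = [-2, -7, -2]; its D-coordinates [-1, -3, -2] give column 1.
Continuing for each basis vector yields [phi]_D = [[-1, 3, -3], [-3, 2, -2], [-2, 2, 3]].

[[-1, 3, -3], [-3, 2, -2], [-2, 2, 3]]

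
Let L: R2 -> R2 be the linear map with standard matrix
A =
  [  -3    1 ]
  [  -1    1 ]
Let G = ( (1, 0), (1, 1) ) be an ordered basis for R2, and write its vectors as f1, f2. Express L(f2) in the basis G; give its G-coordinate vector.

(-2, 0)

Compute L(f2) = A f2 = (-2, 0) in standard coordinates.
Then write this in G-coordinates: solve for y in y_1 f1 + y_2 f2 = (-2, 0).
This gives y = (-2, 0), which is column 2 of [L]_G.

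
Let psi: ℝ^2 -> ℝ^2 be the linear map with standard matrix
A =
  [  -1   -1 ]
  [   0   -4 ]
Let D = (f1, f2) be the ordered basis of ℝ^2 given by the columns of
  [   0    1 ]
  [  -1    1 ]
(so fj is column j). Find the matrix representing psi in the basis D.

[[-3, 2], [1, -2]]

With P the matrix whose columns are f1, f2, [psi]_D = P^(-1) A P.
Column by column: psi(f1) = A f1 = <1, 4>; its D-coordinates <-3, 1> give column 1.
Continuing for each basis vector yields [psi]_D = [[-3, 2], [1, -2]].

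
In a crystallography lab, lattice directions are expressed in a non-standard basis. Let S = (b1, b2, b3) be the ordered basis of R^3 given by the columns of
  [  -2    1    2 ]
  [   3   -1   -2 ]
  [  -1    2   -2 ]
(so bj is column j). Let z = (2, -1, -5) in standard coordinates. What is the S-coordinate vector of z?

[z]_S is the unique c with M c = z, where M has columns b1, ..., b3.
Solving this 3x3 system gives c = (1, 0, 2).
Check: b1 + 0·b2 + 2b3 = (2, -1, -5).

(1, 0, 2)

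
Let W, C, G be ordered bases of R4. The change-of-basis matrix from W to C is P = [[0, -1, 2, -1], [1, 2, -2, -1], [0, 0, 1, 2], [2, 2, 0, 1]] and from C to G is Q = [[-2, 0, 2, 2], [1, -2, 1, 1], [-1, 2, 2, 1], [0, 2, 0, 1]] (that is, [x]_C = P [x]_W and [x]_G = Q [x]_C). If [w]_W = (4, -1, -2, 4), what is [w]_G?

(46, 5, 33, 14)

First [w]_C = P [w]_W = (-7, 2, 6, 10).
Then [w]_G = Q [w]_C = (46, 5, 33, 14).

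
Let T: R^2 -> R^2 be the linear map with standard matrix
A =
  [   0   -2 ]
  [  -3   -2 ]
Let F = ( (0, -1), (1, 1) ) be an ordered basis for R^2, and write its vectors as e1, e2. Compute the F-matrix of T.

Let P have columns e1, e2. Then [T]_F = P^(-1) A P.
Here det P = 1, so P^(-1) is integer; computing A P first and then P^(-1)(A P) gives [[0, 3], [2, -2]].

[[0, 3], [2, -2]]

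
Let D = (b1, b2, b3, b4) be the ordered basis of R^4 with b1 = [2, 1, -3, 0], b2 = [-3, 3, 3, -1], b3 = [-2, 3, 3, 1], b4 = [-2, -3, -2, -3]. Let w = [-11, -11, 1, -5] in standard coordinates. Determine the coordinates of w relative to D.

Write w = c_1 b1 + ... + c_4 b4 and solve for the c_i.
Row-reducing the augmented matrix [M | w] gives c = (-2, -3, 4, 4).
Check: -2b1 - 3b2 + 4b3 + 4b4 = [-11, -11, 1, -5].

[-2, -3, 4, 4]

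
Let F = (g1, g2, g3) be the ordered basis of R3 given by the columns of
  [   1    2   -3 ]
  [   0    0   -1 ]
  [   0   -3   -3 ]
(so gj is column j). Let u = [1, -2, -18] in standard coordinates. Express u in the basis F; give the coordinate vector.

We seek scalars with c_1 g1 + ... + c_3 g3 = u; equivalently solve M c = u where the columns of M are g1, ..., g3.
Solving this 3x3 system gives c = (-1, 4, 2).
Check: -g1 + 4g2 + 2g3 = [1, -2, -18].

[-1, 4, 2]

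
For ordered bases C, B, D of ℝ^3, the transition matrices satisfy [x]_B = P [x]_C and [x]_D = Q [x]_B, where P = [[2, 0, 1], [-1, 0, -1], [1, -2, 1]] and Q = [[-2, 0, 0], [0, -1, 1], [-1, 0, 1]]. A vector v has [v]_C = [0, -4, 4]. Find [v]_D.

[-8, 16, 8]

Composing the changes, [v]_D = Q P [v]_C.
Q P = [[-4, 0, -2], [2, -2, 2], [-1, -2, 0]]; applying this to [0, -4, 4] gives [-8, 16, 8].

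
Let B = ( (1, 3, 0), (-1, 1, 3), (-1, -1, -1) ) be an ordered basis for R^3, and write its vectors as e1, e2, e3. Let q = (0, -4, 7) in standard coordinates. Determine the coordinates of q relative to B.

(-3, 1, -4)

Write q = c_1 e1 + ... + c_3 e3 and solve for the c_i.
Row-reducing the augmented matrix [M | q] gives c = (-3, 1, -4).
Check: -3e1 + e2 - 4e3 = (0, -4, 7).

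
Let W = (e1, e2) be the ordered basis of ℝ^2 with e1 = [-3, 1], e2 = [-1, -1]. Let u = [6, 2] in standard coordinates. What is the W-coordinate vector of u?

We seek scalars with c_1 e1 + c_2 e2 = u; equivalently solve M c = u where the columns of M are e1, e2.
System: -3c_1 - c_2 = 6, c_1 - c_2 = 2; solving gives c_1 = -1, c_2 = -3.
Check: -e1 - 3e2 = [6, 2].

[-1, -3]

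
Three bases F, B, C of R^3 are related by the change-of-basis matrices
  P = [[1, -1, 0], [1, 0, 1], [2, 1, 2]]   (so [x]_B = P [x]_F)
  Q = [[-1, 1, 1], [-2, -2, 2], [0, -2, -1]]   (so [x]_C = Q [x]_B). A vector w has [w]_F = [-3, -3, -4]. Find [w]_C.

[-24, -20, 31]

Apply P to get B-coordinates [0, -7, -17], then Q to get C-coordinates.
The result is [w]_C = [-24, -20, 31].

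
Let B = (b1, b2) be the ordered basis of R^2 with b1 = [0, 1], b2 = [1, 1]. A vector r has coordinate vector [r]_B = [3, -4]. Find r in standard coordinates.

[-4, -1]

The coordinates say r = 3b1 - 4b2; adding the scaled basis vectors gives [-4, -1].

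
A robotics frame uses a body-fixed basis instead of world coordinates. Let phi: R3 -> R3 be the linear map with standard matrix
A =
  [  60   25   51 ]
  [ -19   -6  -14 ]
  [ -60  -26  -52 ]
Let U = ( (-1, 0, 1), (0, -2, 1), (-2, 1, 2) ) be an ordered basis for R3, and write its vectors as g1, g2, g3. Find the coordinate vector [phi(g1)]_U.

(3, -1, 3)

Compute phi(g1) = A g1 = (-9, 5, 8) in standard coordinates.
Then write this in U-coordinates: solve for y in y_1 g1 + ... + y_3 g3 = (-9, 5, 8).
This gives y = (3, -1, 3), which is column 1 of [phi]_U.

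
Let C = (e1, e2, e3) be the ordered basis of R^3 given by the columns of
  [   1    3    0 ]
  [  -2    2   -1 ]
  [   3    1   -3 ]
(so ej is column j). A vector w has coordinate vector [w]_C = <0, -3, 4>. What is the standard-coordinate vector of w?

<-9, -10, -15>

w = M [w]_C, where M has columns e1, ..., e3.
Carrying out the matrix-vector product, w = <-9, -10, -15>.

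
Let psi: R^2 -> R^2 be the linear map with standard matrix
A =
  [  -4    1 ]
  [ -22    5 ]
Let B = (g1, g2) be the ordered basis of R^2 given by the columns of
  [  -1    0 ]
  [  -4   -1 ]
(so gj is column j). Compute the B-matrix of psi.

With P the matrix whose columns are g1, g2, [psi]_B = P^(-1) A P.
Column by column: psi(g1) = A g1 = [0, 2]; its B-coordinates [0, -2] give column 1.
Continuing for each basis vector yields [psi]_B = [[0, 1], [-2, 1]].

[[0, 1], [-2, 1]]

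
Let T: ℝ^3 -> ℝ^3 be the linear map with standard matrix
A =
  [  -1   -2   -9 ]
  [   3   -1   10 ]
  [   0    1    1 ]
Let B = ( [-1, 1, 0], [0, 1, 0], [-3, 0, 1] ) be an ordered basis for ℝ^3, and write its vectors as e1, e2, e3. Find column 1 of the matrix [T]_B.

[-2, -2, 1]

Compute T(e1) = A e1 = [-1, -4, 1] in standard coordinates.
Then write this in B-coordinates: solve for y in y_1 e1 + ... + y_3 e3 = [-1, -4, 1].
This gives y = [-2, -2, 1], which is column 1 of [T]_B.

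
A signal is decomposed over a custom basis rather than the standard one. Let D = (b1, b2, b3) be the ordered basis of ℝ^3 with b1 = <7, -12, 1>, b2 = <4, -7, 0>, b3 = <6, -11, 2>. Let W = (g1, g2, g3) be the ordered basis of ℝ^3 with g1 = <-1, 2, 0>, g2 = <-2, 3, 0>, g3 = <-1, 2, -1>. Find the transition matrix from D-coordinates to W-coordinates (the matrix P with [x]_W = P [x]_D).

Let M have columns bj and N have columns gj. Then for every x, N [x]_W = x = M [x]_D, so P = N^(-1) M.
Since det N = -1, N^(-1) has integer entries; multiplying gives P = [[-2, -2, -2], [-2, -1, -1], [-1, 0, -2]].

[[-2, -2, -2], [-2, -1, -1], [-1, 0, -2]]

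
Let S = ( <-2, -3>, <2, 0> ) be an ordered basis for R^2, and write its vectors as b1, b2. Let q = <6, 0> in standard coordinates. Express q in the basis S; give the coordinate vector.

<0, 3>

[q]_S is the unique c with M c = q, where M has columns b1, b2.
System: -2c_1 + 2c_2 = 6, -3c_1 + 0c_2 = 0; solving gives c_1 = 0, c_2 = 3.
Check: 0·b1 + 3b2 = <6, 0>.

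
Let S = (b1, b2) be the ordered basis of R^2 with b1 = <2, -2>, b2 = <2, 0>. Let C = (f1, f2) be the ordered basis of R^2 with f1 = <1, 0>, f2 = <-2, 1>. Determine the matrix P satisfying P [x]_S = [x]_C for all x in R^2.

Take x = bj: its S-coordinates are the j-th standard unit vector, so P e_j — column j of P — equals [bj]_C.
b1 = -2f1 - 2f2, giving column 1 = <-2, -2>; repeating for each j gives P = [[-2, 2], [-2, 0]].

[[-2, 2], [-2, 0]]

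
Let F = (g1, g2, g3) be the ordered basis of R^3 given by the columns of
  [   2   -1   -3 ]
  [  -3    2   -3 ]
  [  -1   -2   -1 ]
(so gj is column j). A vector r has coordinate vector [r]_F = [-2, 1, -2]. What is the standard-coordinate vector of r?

[1, 14, 2]

r = M [r]_F, where M has columns g1, ..., g3.
Carrying out the matrix-vector product, r = [1, 14, 2].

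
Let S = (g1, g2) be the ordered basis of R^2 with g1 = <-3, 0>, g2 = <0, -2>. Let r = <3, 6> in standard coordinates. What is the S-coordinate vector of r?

[r]_S is the unique c with M c = r, where M has columns g1, g2.
System: -3c_1 + 0c_2 = 3, 0c_1 - 2c_2 = 6; solving gives c_1 = -1, c_2 = -3.
Check: -g1 - 3g2 = <3, 6>.

<-1, -3>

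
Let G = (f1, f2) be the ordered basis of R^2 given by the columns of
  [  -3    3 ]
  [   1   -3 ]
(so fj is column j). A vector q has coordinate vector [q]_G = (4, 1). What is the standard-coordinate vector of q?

(-9, 1)

The coordinates say q = 4f1 + f2; adding the scaled basis vectors gives (-9, 1).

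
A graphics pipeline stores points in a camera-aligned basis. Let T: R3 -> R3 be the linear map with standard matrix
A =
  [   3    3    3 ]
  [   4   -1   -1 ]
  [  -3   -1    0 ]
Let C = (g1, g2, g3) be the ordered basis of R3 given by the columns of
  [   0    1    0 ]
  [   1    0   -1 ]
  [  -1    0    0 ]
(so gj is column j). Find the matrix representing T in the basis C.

[[1, 3, -1], [0, 3, -3], [1, -1, -2]]

With P the matrix whose columns are g1, ..., g3, [T]_C = P^(-1) A P.
Column by column: T(g1) = A g1 = (0, 0, -1); its C-coordinates (1, 0, 1) give column 1.
Continuing for each basis vector yields [T]_C = [[1, 3, -1], [0, 3, -3], [1, -1, -2]].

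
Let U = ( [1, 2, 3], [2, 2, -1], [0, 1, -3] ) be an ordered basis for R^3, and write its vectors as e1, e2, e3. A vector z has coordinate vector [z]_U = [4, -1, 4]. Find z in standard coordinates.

[2, 10, 1]

z = M [z]_U, where M has columns e1, ..., e3.
Carrying out the matrix-vector product, z = [2, 10, 1].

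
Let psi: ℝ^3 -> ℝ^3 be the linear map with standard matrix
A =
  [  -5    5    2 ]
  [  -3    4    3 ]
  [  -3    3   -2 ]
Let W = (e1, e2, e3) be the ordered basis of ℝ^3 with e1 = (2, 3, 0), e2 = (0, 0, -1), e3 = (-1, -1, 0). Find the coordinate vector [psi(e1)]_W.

(1, -3, -3)

Column 1 of [psi]_W is the W-coordinate vector of psi(e1).
In standard coordinates psi(e1) = A e1 = (5, 6, 3).
Converting to W: (5, 6, 3) = e1 - 3e2 - 3e3, so the coordinate vector is (1, -3, -3).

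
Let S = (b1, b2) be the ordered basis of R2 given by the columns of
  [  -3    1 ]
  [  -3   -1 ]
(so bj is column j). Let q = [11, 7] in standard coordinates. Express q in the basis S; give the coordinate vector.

Write q = c_1 b1 + c_2 b2 and solve for the c_i.
System: -3c_1 + c_2 = 11, -3c_1 - c_2 = 7; solving gives c_1 = -3, c_2 = 2.
Check: -3b1 + 2b2 = [11, 7].

[-3, 2]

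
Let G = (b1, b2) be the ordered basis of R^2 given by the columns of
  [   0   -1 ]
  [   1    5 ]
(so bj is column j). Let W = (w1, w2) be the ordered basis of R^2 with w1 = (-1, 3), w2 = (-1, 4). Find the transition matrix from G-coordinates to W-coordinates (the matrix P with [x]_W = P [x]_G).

Column j of P is [bj]_W, since P maps G-coordinates to W-coordinates.
Expressing b1 in W: b1 = -w1 + w2, so column 1 of P is (-1, 1).
Doing the same for each bj gives P = [[-1, -1], [1, 2]].

[[-1, -1], [1, 2]]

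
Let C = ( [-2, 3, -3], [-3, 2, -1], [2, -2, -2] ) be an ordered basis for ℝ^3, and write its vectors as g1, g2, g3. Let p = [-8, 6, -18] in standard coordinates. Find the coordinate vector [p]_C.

[2, 4, 4]

We seek scalars with c_1 g1 + ... + c_3 g3 = p; equivalently solve M c = p where the columns of M are g1, ..., g3.
Solving this 3x3 system gives c = (2, 4, 4).
Check: 2g1 + 4g2 + 4g3 = [-8, 6, -18].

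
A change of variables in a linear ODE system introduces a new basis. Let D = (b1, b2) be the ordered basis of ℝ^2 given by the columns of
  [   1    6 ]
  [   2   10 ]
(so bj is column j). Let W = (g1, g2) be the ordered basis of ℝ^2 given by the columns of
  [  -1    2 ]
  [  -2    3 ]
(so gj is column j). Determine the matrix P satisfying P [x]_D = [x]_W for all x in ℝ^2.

Let M have columns bj and N have columns gj. Then for every x, N [x]_W = x = M [x]_D, so P = N^(-1) M.
Since det N = 1, N^(-1) has integer entries; multiplying gives P = [[-1, -2], [0, 2]].

[[-1, -2], [0, 2]]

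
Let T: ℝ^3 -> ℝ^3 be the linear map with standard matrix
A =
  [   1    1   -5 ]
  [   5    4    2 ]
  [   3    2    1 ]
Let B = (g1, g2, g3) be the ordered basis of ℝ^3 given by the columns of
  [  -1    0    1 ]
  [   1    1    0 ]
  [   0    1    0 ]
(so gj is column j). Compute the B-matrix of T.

[[0, 3, 2], [-1, 3, 3], [0, -1, 3]]

With P the matrix whose columns are g1, ..., g3, [T]_B = P^(-1) A P.
Column by column: T(g1) = A g1 = (0, -1, -1); its B-coordinates (0, -1, 0) give column 1.
Continuing for each basis vector yields [T]_B = [[0, 3, 2], [-1, 3, 3], [0, -1, 3]].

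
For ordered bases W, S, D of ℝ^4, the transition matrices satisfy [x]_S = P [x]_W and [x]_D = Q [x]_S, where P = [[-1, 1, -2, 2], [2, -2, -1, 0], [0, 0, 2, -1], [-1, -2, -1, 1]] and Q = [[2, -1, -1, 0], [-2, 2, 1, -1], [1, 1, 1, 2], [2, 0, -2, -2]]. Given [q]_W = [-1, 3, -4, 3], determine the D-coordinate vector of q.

Composing the changes, [q]_D = Q P [q]_W.
Q P = [[-4, 4, -5, 5], [7, -4, 5, -6], [-1, -5, -3, 3], [0, 6, -6, 4]]; applying this to [-1, 3, -4, 3] gives [51, -57, 7, 54].

[51, -57, 7, 54]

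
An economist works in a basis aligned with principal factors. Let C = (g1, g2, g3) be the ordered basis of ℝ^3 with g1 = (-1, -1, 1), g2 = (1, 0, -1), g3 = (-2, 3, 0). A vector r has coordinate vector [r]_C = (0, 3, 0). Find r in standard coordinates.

(3, 0, -3)

r = M [r]_C, where M has columns g1, ..., g3.
Carrying out the matrix-vector product, r = (3, 0, -3).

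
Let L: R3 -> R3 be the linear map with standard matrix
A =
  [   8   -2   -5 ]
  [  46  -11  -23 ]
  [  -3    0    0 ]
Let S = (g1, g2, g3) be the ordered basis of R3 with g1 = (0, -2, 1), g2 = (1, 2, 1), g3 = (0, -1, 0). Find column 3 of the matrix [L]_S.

Compute L(g3) = A g3 = (2, 11, 0) in standard coordinates.
Then write this in S-coordinates: solve for y in y_1 g1 + ... + y_3 g3 = (2, 11, 0).
This gives y = (-2, 2, -3), which is column 3 of [L]_S.

(-2, 2, -3)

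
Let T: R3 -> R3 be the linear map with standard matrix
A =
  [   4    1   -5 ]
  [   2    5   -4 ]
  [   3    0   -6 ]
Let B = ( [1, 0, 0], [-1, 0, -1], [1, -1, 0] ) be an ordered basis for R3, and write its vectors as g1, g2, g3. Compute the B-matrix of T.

[[3, 0, -3], [-3, -3, -3], [-2, -2, 3]]

The j-th column of [T]_B is [T(gj)]_B.
T(g1) = A g1 = [4, 2, 3] = 3g1 - 3g2 - 2g3, so column 1 is [3, -3, -2].
Repeating for g2, g3 and assembling the columns gives [[3, 0, -3], [-3, -3, -3], [-2, -2, 3]].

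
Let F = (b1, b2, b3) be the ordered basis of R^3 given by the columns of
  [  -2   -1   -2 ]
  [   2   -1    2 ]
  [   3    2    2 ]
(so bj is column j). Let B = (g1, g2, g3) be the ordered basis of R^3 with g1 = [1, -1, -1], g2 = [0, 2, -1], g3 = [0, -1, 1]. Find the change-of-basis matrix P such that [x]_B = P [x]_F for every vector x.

[[-2, -1, -2], [1, -1, 0], [2, 0, 0]]

Take x = bj: its F-coordinates are the j-th standard unit vector, so P e_j — column j of P — equals [bj]_B.
b1 = -2g1 + g2 + 2g3, giving column 1 = [-2, 1, 2]; repeating for each j gives P = [[-2, -1, -2], [1, -1, 0], [2, 0, 0]].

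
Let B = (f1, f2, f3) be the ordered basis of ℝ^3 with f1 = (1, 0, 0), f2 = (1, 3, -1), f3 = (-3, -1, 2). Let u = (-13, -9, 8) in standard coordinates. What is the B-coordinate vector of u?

[u]_B is the unique c with M c = u, where M has columns f1, ..., f3.
Gaussian elimination on [M | u] yields c = (-2, -2, 3).
Check: -2f1 - 2f2 + 3f3 = (-13, -9, 8).

(-2, -2, 3)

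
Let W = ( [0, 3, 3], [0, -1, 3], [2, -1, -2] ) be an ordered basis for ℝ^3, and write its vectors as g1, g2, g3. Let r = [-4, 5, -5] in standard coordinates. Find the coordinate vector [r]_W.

[0, -3, -2]

Write r = c_1 g1 + ... + c_3 g3 and solve for the c_i.
Row-reducing the augmented matrix [M | r] gives c = (0, -3, -2).
Check: 0·g1 - 3g2 - 2g3 = [-4, 5, -5].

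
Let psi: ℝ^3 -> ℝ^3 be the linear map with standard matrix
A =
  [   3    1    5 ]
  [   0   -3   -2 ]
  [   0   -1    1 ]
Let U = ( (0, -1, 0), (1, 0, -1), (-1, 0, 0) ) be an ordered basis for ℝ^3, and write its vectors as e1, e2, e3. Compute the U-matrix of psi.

The j-th column of [psi]_U is [psi(ej)]_U.
psi(e1) = A e1 = (-1, 3, 1) = -3e1 - e2 + 0·e3, so column 1 is (-3, -1, 0).
Repeating for e2, e3 and assembling the columns gives [[-3, -2, 0], [-1, 1, 0], [0, 3, 3]].

[[-3, -2, 0], [-1, 1, 0], [0, 3, 3]]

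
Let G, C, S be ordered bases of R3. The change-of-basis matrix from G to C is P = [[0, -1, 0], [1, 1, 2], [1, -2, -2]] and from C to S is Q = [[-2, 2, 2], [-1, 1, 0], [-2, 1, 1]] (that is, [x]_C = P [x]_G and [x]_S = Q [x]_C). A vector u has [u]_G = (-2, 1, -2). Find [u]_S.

(-8, -4, -3)

Apply P to get C-coordinates (-1, -5, 0), then Q to get S-coordinates.
The result is [u]_S = (-8, -4, -3).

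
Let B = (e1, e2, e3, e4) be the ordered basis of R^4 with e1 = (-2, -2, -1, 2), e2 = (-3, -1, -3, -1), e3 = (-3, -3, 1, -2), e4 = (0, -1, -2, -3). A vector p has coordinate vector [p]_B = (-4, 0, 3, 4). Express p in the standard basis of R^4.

The coordinates say p = -4e1 + 0·e2 + 3e3 + 4e4; adding the scaled basis vectors gives (-1, -5, -1, -26).

(-1, -5, -1, -26)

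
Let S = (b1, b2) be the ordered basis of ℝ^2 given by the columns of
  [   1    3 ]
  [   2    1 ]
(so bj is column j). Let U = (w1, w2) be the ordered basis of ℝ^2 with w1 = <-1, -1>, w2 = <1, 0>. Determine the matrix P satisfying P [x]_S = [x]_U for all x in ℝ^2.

Let M have columns bj and N have columns wj. Then for every x, N [x]_U = x = M [x]_S, so P = N^(-1) M.
Since det N = 1, N^(-1) has integer entries; multiplying gives P = [[-2, -1], [-1, 2]].

[[-2, -1], [-1, 2]]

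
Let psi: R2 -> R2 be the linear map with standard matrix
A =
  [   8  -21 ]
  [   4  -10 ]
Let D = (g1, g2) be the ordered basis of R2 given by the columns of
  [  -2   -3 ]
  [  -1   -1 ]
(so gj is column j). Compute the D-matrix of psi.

[[-1, 3], [-1, -1]]

With P the matrix whose columns are g1, g2, [psi]_D = P^(-1) A P.
Column by column: psi(g1) = A g1 = [5, 2]; its D-coordinates [-1, -1] give column 1.
Continuing for each basis vector yields [psi]_D = [[-1, 3], [-1, -1]].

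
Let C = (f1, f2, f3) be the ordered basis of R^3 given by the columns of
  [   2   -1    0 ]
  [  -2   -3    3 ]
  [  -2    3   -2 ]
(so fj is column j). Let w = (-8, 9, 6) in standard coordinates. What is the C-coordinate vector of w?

We seek scalars with c_1 f1 + ... + c_3 f3 = w; equivalently solve M c = w where the columns of M are f1, ..., f3.
Gaussian elimination on [M | w] yields c = (-3, 2, 3).
Check: -3f1 + 2f2 + 3f3 = (-8, 9, 6).

(-3, 2, 3)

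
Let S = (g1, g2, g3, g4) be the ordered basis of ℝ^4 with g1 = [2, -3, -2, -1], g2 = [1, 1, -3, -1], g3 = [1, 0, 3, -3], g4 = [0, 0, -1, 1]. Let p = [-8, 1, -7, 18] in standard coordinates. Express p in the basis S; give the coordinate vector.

[-1, -2, -4, 3]

[p]_S is the unique c with M c = p, where M has columns g1, ..., g4.
Row-reducing the augmented matrix [M | p] gives c = (-1, -2, -4, 3).
Check: -g1 - 2g2 - 4g3 + 3g4 = [-8, 1, -7, 18].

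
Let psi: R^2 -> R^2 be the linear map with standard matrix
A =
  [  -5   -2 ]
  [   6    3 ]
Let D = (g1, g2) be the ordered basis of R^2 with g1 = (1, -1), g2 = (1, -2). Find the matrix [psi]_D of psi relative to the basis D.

[[-3, -2], [0, 1]]

With P the matrix whose columns are g1, g2, [psi]_D = P^(-1) A P.
Column by column: psi(g1) = A g1 = (-3, 3); its D-coordinates (-3, 0) give column 1.
Continuing for each basis vector yields [psi]_D = [[-3, -2], [0, 1]].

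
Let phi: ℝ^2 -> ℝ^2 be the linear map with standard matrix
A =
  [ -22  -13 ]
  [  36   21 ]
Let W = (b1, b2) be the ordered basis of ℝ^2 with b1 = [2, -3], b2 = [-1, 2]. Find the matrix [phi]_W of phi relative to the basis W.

Let P have columns b1, b2. Then [phi]_W = P^(-1) A P.
Here det P = 1, so P^(-1) is integer; computing A P first and then P^(-1)(A P) gives [[-1, -2], [3, 0]].

[[-1, -2], [3, 0]]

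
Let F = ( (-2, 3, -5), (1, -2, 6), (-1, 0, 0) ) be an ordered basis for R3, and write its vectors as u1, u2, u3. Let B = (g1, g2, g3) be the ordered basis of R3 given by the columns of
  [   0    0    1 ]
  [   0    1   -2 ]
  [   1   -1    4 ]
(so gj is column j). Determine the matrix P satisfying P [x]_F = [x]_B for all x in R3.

Let M have columns uj and N have columns gj. Then for every x, N [x]_B = x = M [x]_F, so P = N^(-1) M.
Since det N = -1, N^(-1) has integer entries; multiplying gives P = [[2, 2, 2], [-1, 0, -2], [-2, 1, -1]].

[[2, 2, 2], [-1, 0, -2], [-2, 1, -1]]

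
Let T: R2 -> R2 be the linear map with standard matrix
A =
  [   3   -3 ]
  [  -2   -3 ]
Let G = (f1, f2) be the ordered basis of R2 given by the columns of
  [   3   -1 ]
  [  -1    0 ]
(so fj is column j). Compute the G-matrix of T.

The j-th column of [T]_G is [T(fj)]_G.
T(f1) = A f1 = <12, -3> = 3f1 - 3f2, so column 1 is <3, -3>.
Repeating for f2 and assembling the columns gives [[3, -2], [-3, -3]].

[[3, -2], [-3, -3]]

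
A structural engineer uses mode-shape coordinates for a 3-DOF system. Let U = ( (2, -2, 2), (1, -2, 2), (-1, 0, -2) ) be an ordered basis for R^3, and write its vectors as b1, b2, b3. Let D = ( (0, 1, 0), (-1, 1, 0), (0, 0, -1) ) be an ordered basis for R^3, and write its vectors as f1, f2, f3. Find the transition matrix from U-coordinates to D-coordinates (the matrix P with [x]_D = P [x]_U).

[[0, -1, -1], [-2, -1, 1], [-2, -2, 2]]

Let M have columns bj and N have columns fj. Then for every x, N [x]_D = x = M [x]_U, so P = N^(-1) M.
Since det N = -1, N^(-1) has integer entries; multiplying gives P = [[0, -1, -1], [-2, -1, 1], [-2, -2, 2]].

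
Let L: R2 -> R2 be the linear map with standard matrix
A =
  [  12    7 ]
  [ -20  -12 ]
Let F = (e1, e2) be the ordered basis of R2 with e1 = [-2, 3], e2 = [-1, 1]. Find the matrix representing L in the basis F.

[[1, 3], [1, -1]]

With P the matrix whose columns are e1, e2, [L]_F = P^(-1) A P.
Column by column: L(e1) = A e1 = [-3, 4]; its F-coordinates [1, 1] give column 1.
Continuing for each basis vector yields [L]_F = [[1, 3], [1, -1]].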